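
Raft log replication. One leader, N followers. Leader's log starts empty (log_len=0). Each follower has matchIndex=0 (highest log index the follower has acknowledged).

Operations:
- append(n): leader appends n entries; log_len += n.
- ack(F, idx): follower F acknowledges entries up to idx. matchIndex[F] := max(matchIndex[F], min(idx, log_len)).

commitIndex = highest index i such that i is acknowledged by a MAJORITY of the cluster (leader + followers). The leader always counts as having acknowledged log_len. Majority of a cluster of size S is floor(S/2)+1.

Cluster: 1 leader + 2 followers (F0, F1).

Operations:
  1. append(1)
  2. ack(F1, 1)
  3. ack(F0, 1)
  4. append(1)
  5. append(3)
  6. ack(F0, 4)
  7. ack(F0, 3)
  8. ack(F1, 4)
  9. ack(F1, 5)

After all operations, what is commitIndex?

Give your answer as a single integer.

Answer: 5

Derivation:
Op 1: append 1 -> log_len=1
Op 2: F1 acks idx 1 -> match: F0=0 F1=1; commitIndex=1
Op 3: F0 acks idx 1 -> match: F0=1 F1=1; commitIndex=1
Op 4: append 1 -> log_len=2
Op 5: append 3 -> log_len=5
Op 6: F0 acks idx 4 -> match: F0=4 F1=1; commitIndex=4
Op 7: F0 acks idx 3 -> match: F0=4 F1=1; commitIndex=4
Op 8: F1 acks idx 4 -> match: F0=4 F1=4; commitIndex=4
Op 9: F1 acks idx 5 -> match: F0=4 F1=5; commitIndex=5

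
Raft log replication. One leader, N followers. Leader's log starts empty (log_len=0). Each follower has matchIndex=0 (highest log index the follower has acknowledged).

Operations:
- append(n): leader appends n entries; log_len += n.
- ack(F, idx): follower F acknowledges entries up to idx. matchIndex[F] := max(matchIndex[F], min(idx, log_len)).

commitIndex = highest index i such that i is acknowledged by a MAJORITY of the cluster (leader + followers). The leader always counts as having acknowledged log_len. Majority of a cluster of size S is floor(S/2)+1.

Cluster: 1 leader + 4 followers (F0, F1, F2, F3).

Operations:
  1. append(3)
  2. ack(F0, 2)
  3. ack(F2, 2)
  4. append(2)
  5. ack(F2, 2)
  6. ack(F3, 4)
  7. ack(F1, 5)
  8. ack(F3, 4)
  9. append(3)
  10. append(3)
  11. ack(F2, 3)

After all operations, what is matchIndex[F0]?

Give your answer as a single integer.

Op 1: append 3 -> log_len=3
Op 2: F0 acks idx 2 -> match: F0=2 F1=0 F2=0 F3=0; commitIndex=0
Op 3: F2 acks idx 2 -> match: F0=2 F1=0 F2=2 F3=0; commitIndex=2
Op 4: append 2 -> log_len=5
Op 5: F2 acks idx 2 -> match: F0=2 F1=0 F2=2 F3=0; commitIndex=2
Op 6: F3 acks idx 4 -> match: F0=2 F1=0 F2=2 F3=4; commitIndex=2
Op 7: F1 acks idx 5 -> match: F0=2 F1=5 F2=2 F3=4; commitIndex=4
Op 8: F3 acks idx 4 -> match: F0=2 F1=5 F2=2 F3=4; commitIndex=4
Op 9: append 3 -> log_len=8
Op 10: append 3 -> log_len=11
Op 11: F2 acks idx 3 -> match: F0=2 F1=5 F2=3 F3=4; commitIndex=4

Answer: 2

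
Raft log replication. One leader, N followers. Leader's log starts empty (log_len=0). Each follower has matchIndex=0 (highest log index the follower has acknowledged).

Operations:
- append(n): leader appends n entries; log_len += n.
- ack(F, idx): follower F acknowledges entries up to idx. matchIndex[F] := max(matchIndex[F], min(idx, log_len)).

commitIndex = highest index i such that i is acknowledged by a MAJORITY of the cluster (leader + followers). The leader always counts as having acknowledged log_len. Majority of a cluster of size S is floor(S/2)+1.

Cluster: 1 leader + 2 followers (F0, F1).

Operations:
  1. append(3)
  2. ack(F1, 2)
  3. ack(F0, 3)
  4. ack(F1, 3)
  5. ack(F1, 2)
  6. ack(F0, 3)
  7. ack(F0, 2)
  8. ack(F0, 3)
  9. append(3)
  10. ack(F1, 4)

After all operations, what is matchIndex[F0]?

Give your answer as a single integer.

Op 1: append 3 -> log_len=3
Op 2: F1 acks idx 2 -> match: F0=0 F1=2; commitIndex=2
Op 3: F0 acks idx 3 -> match: F0=3 F1=2; commitIndex=3
Op 4: F1 acks idx 3 -> match: F0=3 F1=3; commitIndex=3
Op 5: F1 acks idx 2 -> match: F0=3 F1=3; commitIndex=3
Op 6: F0 acks idx 3 -> match: F0=3 F1=3; commitIndex=3
Op 7: F0 acks idx 2 -> match: F0=3 F1=3; commitIndex=3
Op 8: F0 acks idx 3 -> match: F0=3 F1=3; commitIndex=3
Op 9: append 3 -> log_len=6
Op 10: F1 acks idx 4 -> match: F0=3 F1=4; commitIndex=4

Answer: 3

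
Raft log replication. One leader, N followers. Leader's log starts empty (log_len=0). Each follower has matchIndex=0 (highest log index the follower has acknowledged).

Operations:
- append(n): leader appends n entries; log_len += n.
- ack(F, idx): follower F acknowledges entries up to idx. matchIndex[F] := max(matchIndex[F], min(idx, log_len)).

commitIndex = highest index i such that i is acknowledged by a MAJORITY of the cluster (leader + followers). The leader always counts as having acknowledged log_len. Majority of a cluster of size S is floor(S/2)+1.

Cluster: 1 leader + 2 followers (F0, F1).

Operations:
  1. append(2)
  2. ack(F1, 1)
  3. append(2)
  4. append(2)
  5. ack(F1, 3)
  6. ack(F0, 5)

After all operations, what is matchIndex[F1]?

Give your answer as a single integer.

Answer: 3

Derivation:
Op 1: append 2 -> log_len=2
Op 2: F1 acks idx 1 -> match: F0=0 F1=1; commitIndex=1
Op 3: append 2 -> log_len=4
Op 4: append 2 -> log_len=6
Op 5: F1 acks idx 3 -> match: F0=0 F1=3; commitIndex=3
Op 6: F0 acks idx 5 -> match: F0=5 F1=3; commitIndex=5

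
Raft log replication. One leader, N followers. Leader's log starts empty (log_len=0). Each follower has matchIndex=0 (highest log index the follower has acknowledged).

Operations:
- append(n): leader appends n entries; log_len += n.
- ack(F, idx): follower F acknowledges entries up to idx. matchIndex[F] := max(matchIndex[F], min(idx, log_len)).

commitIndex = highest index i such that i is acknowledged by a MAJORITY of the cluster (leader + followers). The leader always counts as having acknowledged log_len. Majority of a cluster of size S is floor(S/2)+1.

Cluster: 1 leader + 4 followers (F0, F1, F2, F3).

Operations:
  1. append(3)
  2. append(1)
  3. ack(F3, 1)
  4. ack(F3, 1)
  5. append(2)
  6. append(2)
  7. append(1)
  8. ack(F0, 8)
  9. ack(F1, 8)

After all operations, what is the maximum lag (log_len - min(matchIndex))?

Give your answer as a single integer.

Op 1: append 3 -> log_len=3
Op 2: append 1 -> log_len=4
Op 3: F3 acks idx 1 -> match: F0=0 F1=0 F2=0 F3=1; commitIndex=0
Op 4: F3 acks idx 1 -> match: F0=0 F1=0 F2=0 F3=1; commitIndex=0
Op 5: append 2 -> log_len=6
Op 6: append 2 -> log_len=8
Op 7: append 1 -> log_len=9
Op 8: F0 acks idx 8 -> match: F0=8 F1=0 F2=0 F3=1; commitIndex=1
Op 9: F1 acks idx 8 -> match: F0=8 F1=8 F2=0 F3=1; commitIndex=8

Answer: 9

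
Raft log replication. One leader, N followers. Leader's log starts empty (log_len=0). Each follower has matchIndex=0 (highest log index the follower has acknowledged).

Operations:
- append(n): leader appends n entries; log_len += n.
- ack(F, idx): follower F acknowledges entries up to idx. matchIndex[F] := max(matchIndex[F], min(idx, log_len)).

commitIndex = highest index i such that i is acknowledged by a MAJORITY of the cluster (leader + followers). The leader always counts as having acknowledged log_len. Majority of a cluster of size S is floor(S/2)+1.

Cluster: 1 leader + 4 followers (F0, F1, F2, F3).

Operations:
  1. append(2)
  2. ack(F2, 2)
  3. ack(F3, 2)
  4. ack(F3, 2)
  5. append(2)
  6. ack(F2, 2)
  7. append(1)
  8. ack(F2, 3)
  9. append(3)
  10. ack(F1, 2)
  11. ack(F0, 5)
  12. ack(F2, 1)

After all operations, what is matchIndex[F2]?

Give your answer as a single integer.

Op 1: append 2 -> log_len=2
Op 2: F2 acks idx 2 -> match: F0=0 F1=0 F2=2 F3=0; commitIndex=0
Op 3: F3 acks idx 2 -> match: F0=0 F1=0 F2=2 F3=2; commitIndex=2
Op 4: F3 acks idx 2 -> match: F0=0 F1=0 F2=2 F3=2; commitIndex=2
Op 5: append 2 -> log_len=4
Op 6: F2 acks idx 2 -> match: F0=0 F1=0 F2=2 F3=2; commitIndex=2
Op 7: append 1 -> log_len=5
Op 8: F2 acks idx 3 -> match: F0=0 F1=0 F2=3 F3=2; commitIndex=2
Op 9: append 3 -> log_len=8
Op 10: F1 acks idx 2 -> match: F0=0 F1=2 F2=3 F3=2; commitIndex=2
Op 11: F0 acks idx 5 -> match: F0=5 F1=2 F2=3 F3=2; commitIndex=3
Op 12: F2 acks idx 1 -> match: F0=5 F1=2 F2=3 F3=2; commitIndex=3

Answer: 3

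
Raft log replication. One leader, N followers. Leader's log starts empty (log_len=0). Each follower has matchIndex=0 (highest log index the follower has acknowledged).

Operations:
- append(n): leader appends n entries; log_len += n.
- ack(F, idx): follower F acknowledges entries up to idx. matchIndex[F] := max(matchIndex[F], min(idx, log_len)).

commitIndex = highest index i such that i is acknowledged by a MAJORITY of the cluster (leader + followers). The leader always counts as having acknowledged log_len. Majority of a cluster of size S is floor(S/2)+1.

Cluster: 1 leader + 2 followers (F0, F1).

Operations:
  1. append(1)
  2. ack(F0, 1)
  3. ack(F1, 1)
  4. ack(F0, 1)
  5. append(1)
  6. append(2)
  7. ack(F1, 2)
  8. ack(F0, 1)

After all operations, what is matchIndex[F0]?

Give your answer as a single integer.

Op 1: append 1 -> log_len=1
Op 2: F0 acks idx 1 -> match: F0=1 F1=0; commitIndex=1
Op 3: F1 acks idx 1 -> match: F0=1 F1=1; commitIndex=1
Op 4: F0 acks idx 1 -> match: F0=1 F1=1; commitIndex=1
Op 5: append 1 -> log_len=2
Op 6: append 2 -> log_len=4
Op 7: F1 acks idx 2 -> match: F0=1 F1=2; commitIndex=2
Op 8: F0 acks idx 1 -> match: F0=1 F1=2; commitIndex=2

Answer: 1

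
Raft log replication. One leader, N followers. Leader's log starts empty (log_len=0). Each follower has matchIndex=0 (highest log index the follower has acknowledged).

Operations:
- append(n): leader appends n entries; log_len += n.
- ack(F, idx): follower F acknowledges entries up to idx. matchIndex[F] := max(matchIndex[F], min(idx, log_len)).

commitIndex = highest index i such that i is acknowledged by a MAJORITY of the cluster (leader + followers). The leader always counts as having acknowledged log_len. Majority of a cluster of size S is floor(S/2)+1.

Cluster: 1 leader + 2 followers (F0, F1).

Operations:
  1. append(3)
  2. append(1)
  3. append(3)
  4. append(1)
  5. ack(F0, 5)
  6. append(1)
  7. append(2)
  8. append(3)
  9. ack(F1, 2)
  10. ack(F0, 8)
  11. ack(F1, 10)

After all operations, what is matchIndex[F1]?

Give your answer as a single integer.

Op 1: append 3 -> log_len=3
Op 2: append 1 -> log_len=4
Op 3: append 3 -> log_len=7
Op 4: append 1 -> log_len=8
Op 5: F0 acks idx 5 -> match: F0=5 F1=0; commitIndex=5
Op 6: append 1 -> log_len=9
Op 7: append 2 -> log_len=11
Op 8: append 3 -> log_len=14
Op 9: F1 acks idx 2 -> match: F0=5 F1=2; commitIndex=5
Op 10: F0 acks idx 8 -> match: F0=8 F1=2; commitIndex=8
Op 11: F1 acks idx 10 -> match: F0=8 F1=10; commitIndex=10

Answer: 10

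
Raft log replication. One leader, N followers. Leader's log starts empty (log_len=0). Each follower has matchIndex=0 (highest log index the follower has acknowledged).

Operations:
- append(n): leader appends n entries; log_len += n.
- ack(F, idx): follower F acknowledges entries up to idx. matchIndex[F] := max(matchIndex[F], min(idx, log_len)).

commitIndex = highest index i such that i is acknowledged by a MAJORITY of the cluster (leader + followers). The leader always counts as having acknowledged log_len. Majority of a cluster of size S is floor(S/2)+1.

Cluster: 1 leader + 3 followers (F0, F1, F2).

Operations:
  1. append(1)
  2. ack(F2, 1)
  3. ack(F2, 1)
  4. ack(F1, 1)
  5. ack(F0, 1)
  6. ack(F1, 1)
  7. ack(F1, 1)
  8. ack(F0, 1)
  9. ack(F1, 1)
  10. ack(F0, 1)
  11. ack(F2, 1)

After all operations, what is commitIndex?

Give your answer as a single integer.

Op 1: append 1 -> log_len=1
Op 2: F2 acks idx 1 -> match: F0=0 F1=0 F2=1; commitIndex=0
Op 3: F2 acks idx 1 -> match: F0=0 F1=0 F2=1; commitIndex=0
Op 4: F1 acks idx 1 -> match: F0=0 F1=1 F2=1; commitIndex=1
Op 5: F0 acks idx 1 -> match: F0=1 F1=1 F2=1; commitIndex=1
Op 6: F1 acks idx 1 -> match: F0=1 F1=1 F2=1; commitIndex=1
Op 7: F1 acks idx 1 -> match: F0=1 F1=1 F2=1; commitIndex=1
Op 8: F0 acks idx 1 -> match: F0=1 F1=1 F2=1; commitIndex=1
Op 9: F1 acks idx 1 -> match: F0=1 F1=1 F2=1; commitIndex=1
Op 10: F0 acks idx 1 -> match: F0=1 F1=1 F2=1; commitIndex=1
Op 11: F2 acks idx 1 -> match: F0=1 F1=1 F2=1; commitIndex=1

Answer: 1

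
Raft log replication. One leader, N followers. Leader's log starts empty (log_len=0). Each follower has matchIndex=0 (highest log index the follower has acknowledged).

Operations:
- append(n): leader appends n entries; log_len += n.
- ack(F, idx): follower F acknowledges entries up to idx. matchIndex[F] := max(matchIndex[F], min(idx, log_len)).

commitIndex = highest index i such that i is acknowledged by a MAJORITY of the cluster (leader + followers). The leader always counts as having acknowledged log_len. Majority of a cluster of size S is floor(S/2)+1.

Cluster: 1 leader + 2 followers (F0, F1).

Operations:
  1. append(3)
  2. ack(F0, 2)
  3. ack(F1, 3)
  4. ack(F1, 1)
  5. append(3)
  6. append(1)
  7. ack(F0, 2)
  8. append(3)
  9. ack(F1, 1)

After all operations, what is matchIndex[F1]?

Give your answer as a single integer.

Answer: 3

Derivation:
Op 1: append 3 -> log_len=3
Op 2: F0 acks idx 2 -> match: F0=2 F1=0; commitIndex=2
Op 3: F1 acks idx 3 -> match: F0=2 F1=3; commitIndex=3
Op 4: F1 acks idx 1 -> match: F0=2 F1=3; commitIndex=3
Op 5: append 3 -> log_len=6
Op 6: append 1 -> log_len=7
Op 7: F0 acks idx 2 -> match: F0=2 F1=3; commitIndex=3
Op 8: append 3 -> log_len=10
Op 9: F1 acks idx 1 -> match: F0=2 F1=3; commitIndex=3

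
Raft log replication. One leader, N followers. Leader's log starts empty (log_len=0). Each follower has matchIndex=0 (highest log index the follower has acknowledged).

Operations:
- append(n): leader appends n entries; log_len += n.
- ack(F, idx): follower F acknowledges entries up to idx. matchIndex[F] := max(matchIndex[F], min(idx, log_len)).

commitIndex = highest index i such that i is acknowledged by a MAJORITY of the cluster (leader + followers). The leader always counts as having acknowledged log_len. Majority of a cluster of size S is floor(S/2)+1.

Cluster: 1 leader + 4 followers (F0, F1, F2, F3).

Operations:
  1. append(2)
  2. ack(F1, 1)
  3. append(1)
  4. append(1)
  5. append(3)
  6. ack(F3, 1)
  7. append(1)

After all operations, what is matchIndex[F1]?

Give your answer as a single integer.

Op 1: append 2 -> log_len=2
Op 2: F1 acks idx 1 -> match: F0=0 F1=1 F2=0 F3=0; commitIndex=0
Op 3: append 1 -> log_len=3
Op 4: append 1 -> log_len=4
Op 5: append 3 -> log_len=7
Op 6: F3 acks idx 1 -> match: F0=0 F1=1 F2=0 F3=1; commitIndex=1
Op 7: append 1 -> log_len=8

Answer: 1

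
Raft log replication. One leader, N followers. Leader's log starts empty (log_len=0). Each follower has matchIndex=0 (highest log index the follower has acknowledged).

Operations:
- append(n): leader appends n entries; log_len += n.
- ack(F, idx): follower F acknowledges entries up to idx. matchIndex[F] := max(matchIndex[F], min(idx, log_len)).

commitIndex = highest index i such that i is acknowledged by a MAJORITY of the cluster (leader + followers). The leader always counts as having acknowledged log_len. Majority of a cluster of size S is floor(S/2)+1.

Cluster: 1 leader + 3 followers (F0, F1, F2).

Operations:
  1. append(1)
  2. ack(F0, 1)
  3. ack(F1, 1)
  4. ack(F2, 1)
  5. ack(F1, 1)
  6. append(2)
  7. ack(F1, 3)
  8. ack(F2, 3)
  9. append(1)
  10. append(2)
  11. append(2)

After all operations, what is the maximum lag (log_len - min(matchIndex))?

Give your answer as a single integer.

Answer: 7

Derivation:
Op 1: append 1 -> log_len=1
Op 2: F0 acks idx 1 -> match: F0=1 F1=0 F2=0; commitIndex=0
Op 3: F1 acks idx 1 -> match: F0=1 F1=1 F2=0; commitIndex=1
Op 4: F2 acks idx 1 -> match: F0=1 F1=1 F2=1; commitIndex=1
Op 5: F1 acks idx 1 -> match: F0=1 F1=1 F2=1; commitIndex=1
Op 6: append 2 -> log_len=3
Op 7: F1 acks idx 3 -> match: F0=1 F1=3 F2=1; commitIndex=1
Op 8: F2 acks idx 3 -> match: F0=1 F1=3 F2=3; commitIndex=3
Op 9: append 1 -> log_len=4
Op 10: append 2 -> log_len=6
Op 11: append 2 -> log_len=8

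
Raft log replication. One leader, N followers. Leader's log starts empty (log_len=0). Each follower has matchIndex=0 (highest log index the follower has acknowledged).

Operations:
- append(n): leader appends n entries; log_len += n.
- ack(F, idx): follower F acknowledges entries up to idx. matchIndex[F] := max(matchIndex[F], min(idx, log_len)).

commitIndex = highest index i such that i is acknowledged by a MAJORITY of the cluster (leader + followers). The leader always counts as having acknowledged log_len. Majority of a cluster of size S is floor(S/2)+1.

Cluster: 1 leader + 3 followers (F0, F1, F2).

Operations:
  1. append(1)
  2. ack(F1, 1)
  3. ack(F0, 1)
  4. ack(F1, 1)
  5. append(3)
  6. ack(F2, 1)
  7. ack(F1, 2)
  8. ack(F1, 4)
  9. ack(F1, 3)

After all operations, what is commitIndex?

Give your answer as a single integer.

Answer: 1

Derivation:
Op 1: append 1 -> log_len=1
Op 2: F1 acks idx 1 -> match: F0=0 F1=1 F2=0; commitIndex=0
Op 3: F0 acks idx 1 -> match: F0=1 F1=1 F2=0; commitIndex=1
Op 4: F1 acks idx 1 -> match: F0=1 F1=1 F2=0; commitIndex=1
Op 5: append 3 -> log_len=4
Op 6: F2 acks idx 1 -> match: F0=1 F1=1 F2=1; commitIndex=1
Op 7: F1 acks idx 2 -> match: F0=1 F1=2 F2=1; commitIndex=1
Op 8: F1 acks idx 4 -> match: F0=1 F1=4 F2=1; commitIndex=1
Op 9: F1 acks idx 3 -> match: F0=1 F1=4 F2=1; commitIndex=1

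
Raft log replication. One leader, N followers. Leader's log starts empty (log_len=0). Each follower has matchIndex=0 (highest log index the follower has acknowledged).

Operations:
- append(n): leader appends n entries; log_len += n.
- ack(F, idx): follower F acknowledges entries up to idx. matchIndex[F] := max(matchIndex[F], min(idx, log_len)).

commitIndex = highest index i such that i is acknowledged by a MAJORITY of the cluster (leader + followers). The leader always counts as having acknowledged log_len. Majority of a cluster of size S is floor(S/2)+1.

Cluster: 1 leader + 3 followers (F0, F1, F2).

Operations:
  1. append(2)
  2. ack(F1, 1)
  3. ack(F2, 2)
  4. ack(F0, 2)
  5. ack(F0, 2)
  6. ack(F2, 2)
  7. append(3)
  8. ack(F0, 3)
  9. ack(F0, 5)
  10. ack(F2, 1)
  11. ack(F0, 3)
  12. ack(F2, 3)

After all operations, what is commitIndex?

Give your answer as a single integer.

Op 1: append 2 -> log_len=2
Op 2: F1 acks idx 1 -> match: F0=0 F1=1 F2=0; commitIndex=0
Op 3: F2 acks idx 2 -> match: F0=0 F1=1 F2=2; commitIndex=1
Op 4: F0 acks idx 2 -> match: F0=2 F1=1 F2=2; commitIndex=2
Op 5: F0 acks idx 2 -> match: F0=2 F1=1 F2=2; commitIndex=2
Op 6: F2 acks idx 2 -> match: F0=2 F1=1 F2=2; commitIndex=2
Op 7: append 3 -> log_len=5
Op 8: F0 acks idx 3 -> match: F0=3 F1=1 F2=2; commitIndex=2
Op 9: F0 acks idx 5 -> match: F0=5 F1=1 F2=2; commitIndex=2
Op 10: F2 acks idx 1 -> match: F0=5 F1=1 F2=2; commitIndex=2
Op 11: F0 acks idx 3 -> match: F0=5 F1=1 F2=2; commitIndex=2
Op 12: F2 acks idx 3 -> match: F0=5 F1=1 F2=3; commitIndex=3

Answer: 3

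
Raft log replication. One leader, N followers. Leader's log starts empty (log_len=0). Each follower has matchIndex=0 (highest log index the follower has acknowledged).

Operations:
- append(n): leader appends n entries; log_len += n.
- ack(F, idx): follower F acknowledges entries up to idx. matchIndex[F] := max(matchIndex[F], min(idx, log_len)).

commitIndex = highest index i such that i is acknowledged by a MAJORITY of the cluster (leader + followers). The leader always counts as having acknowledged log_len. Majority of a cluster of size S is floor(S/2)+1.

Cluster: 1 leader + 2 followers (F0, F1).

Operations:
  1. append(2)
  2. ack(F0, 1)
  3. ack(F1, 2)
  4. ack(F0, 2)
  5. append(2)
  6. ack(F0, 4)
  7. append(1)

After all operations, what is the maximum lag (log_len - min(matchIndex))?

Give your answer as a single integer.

Answer: 3

Derivation:
Op 1: append 2 -> log_len=2
Op 2: F0 acks idx 1 -> match: F0=1 F1=0; commitIndex=1
Op 3: F1 acks idx 2 -> match: F0=1 F1=2; commitIndex=2
Op 4: F0 acks idx 2 -> match: F0=2 F1=2; commitIndex=2
Op 5: append 2 -> log_len=4
Op 6: F0 acks idx 4 -> match: F0=4 F1=2; commitIndex=4
Op 7: append 1 -> log_len=5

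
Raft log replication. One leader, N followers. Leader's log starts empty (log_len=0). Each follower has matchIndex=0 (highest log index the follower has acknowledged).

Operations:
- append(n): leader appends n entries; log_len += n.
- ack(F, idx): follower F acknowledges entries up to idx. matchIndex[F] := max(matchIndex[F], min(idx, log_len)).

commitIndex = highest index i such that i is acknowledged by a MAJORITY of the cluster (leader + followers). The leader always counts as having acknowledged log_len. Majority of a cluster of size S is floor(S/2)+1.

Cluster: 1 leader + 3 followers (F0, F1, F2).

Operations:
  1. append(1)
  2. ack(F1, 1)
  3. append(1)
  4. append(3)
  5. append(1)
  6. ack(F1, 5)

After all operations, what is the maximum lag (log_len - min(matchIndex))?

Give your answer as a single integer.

Answer: 6

Derivation:
Op 1: append 1 -> log_len=1
Op 2: F1 acks idx 1 -> match: F0=0 F1=1 F2=0; commitIndex=0
Op 3: append 1 -> log_len=2
Op 4: append 3 -> log_len=5
Op 5: append 1 -> log_len=6
Op 6: F1 acks idx 5 -> match: F0=0 F1=5 F2=0; commitIndex=0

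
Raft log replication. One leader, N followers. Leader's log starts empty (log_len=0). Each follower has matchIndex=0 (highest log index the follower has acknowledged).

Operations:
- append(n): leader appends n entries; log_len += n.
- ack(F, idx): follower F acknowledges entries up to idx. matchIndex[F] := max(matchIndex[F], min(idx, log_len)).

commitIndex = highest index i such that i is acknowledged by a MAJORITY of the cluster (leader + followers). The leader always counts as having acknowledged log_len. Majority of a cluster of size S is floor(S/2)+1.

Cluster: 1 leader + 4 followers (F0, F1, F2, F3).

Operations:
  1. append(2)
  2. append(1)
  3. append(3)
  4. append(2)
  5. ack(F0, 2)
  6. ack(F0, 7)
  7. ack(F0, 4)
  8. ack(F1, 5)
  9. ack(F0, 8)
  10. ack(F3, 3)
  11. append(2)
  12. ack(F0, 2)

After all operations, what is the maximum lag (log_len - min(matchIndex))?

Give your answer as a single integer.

Op 1: append 2 -> log_len=2
Op 2: append 1 -> log_len=3
Op 3: append 3 -> log_len=6
Op 4: append 2 -> log_len=8
Op 5: F0 acks idx 2 -> match: F0=2 F1=0 F2=0 F3=0; commitIndex=0
Op 6: F0 acks idx 7 -> match: F0=7 F1=0 F2=0 F3=0; commitIndex=0
Op 7: F0 acks idx 4 -> match: F0=7 F1=0 F2=0 F3=0; commitIndex=0
Op 8: F1 acks idx 5 -> match: F0=7 F1=5 F2=0 F3=0; commitIndex=5
Op 9: F0 acks idx 8 -> match: F0=8 F1=5 F2=0 F3=0; commitIndex=5
Op 10: F3 acks idx 3 -> match: F0=8 F1=5 F2=0 F3=3; commitIndex=5
Op 11: append 2 -> log_len=10
Op 12: F0 acks idx 2 -> match: F0=8 F1=5 F2=0 F3=3; commitIndex=5

Answer: 10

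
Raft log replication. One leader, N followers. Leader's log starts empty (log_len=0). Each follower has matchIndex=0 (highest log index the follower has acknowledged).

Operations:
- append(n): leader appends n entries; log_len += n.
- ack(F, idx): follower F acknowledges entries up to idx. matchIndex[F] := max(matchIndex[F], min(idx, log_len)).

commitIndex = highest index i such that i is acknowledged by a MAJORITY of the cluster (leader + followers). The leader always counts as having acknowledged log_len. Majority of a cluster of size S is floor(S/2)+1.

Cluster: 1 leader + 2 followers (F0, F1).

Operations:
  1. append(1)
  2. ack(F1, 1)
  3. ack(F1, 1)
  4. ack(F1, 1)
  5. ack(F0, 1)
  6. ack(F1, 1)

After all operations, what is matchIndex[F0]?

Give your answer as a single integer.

Answer: 1

Derivation:
Op 1: append 1 -> log_len=1
Op 2: F1 acks idx 1 -> match: F0=0 F1=1; commitIndex=1
Op 3: F1 acks idx 1 -> match: F0=0 F1=1; commitIndex=1
Op 4: F1 acks idx 1 -> match: F0=0 F1=1; commitIndex=1
Op 5: F0 acks idx 1 -> match: F0=1 F1=1; commitIndex=1
Op 6: F1 acks idx 1 -> match: F0=1 F1=1; commitIndex=1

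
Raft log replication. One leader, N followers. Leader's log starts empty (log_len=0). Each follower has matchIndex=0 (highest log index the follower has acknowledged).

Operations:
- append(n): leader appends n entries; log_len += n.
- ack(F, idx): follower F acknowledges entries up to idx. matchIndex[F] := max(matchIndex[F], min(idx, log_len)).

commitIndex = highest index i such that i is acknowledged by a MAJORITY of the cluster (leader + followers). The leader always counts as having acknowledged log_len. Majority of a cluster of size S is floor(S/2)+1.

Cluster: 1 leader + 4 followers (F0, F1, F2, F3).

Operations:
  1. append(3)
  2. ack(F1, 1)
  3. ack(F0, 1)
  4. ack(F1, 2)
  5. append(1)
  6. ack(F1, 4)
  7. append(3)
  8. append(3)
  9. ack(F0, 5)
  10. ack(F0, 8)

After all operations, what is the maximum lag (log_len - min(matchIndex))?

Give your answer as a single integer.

Answer: 10

Derivation:
Op 1: append 3 -> log_len=3
Op 2: F1 acks idx 1 -> match: F0=0 F1=1 F2=0 F3=0; commitIndex=0
Op 3: F0 acks idx 1 -> match: F0=1 F1=1 F2=0 F3=0; commitIndex=1
Op 4: F1 acks idx 2 -> match: F0=1 F1=2 F2=0 F3=0; commitIndex=1
Op 5: append 1 -> log_len=4
Op 6: F1 acks idx 4 -> match: F0=1 F1=4 F2=0 F3=0; commitIndex=1
Op 7: append 3 -> log_len=7
Op 8: append 3 -> log_len=10
Op 9: F0 acks idx 5 -> match: F0=5 F1=4 F2=0 F3=0; commitIndex=4
Op 10: F0 acks idx 8 -> match: F0=8 F1=4 F2=0 F3=0; commitIndex=4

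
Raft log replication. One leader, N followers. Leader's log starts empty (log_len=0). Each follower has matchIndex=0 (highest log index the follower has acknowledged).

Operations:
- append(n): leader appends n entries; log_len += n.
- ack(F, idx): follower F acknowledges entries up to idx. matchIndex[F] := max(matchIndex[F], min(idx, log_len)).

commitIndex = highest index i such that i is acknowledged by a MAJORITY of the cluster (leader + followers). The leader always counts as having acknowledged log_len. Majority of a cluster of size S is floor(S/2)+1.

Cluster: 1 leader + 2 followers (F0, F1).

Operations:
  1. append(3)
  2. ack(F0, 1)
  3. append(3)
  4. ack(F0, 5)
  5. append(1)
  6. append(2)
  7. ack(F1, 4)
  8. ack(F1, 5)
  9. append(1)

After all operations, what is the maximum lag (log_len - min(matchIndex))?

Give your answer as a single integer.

Op 1: append 3 -> log_len=3
Op 2: F0 acks idx 1 -> match: F0=1 F1=0; commitIndex=1
Op 3: append 3 -> log_len=6
Op 4: F0 acks idx 5 -> match: F0=5 F1=0; commitIndex=5
Op 5: append 1 -> log_len=7
Op 6: append 2 -> log_len=9
Op 7: F1 acks idx 4 -> match: F0=5 F1=4; commitIndex=5
Op 8: F1 acks idx 5 -> match: F0=5 F1=5; commitIndex=5
Op 9: append 1 -> log_len=10

Answer: 5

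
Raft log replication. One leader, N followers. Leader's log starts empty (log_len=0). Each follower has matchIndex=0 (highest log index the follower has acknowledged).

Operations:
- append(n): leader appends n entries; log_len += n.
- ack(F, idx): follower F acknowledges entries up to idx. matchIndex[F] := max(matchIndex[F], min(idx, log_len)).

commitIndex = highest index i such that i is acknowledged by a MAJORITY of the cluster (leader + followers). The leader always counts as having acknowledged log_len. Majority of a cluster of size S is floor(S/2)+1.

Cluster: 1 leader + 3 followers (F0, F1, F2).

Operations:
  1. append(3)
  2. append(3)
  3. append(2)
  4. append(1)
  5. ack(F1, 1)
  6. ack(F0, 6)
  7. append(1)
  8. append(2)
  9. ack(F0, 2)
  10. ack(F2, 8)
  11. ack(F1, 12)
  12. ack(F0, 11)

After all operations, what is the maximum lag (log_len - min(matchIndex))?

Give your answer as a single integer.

Answer: 4

Derivation:
Op 1: append 3 -> log_len=3
Op 2: append 3 -> log_len=6
Op 3: append 2 -> log_len=8
Op 4: append 1 -> log_len=9
Op 5: F1 acks idx 1 -> match: F0=0 F1=1 F2=0; commitIndex=0
Op 6: F0 acks idx 6 -> match: F0=6 F1=1 F2=0; commitIndex=1
Op 7: append 1 -> log_len=10
Op 8: append 2 -> log_len=12
Op 9: F0 acks idx 2 -> match: F0=6 F1=1 F2=0; commitIndex=1
Op 10: F2 acks idx 8 -> match: F0=6 F1=1 F2=8; commitIndex=6
Op 11: F1 acks idx 12 -> match: F0=6 F1=12 F2=8; commitIndex=8
Op 12: F0 acks idx 11 -> match: F0=11 F1=12 F2=8; commitIndex=11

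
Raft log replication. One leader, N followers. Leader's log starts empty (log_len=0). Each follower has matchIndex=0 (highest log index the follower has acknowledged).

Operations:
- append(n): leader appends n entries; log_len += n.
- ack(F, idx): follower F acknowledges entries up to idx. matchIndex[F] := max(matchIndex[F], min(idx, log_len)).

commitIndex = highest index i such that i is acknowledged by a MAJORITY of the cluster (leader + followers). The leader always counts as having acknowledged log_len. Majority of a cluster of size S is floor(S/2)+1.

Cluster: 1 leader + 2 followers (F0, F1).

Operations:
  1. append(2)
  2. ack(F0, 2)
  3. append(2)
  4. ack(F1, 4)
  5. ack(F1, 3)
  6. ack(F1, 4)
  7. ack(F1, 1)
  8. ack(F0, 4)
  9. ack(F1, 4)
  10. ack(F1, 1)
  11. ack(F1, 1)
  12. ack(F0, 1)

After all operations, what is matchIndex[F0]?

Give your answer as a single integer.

Answer: 4

Derivation:
Op 1: append 2 -> log_len=2
Op 2: F0 acks idx 2 -> match: F0=2 F1=0; commitIndex=2
Op 3: append 2 -> log_len=4
Op 4: F1 acks idx 4 -> match: F0=2 F1=4; commitIndex=4
Op 5: F1 acks idx 3 -> match: F0=2 F1=4; commitIndex=4
Op 6: F1 acks idx 4 -> match: F0=2 F1=4; commitIndex=4
Op 7: F1 acks idx 1 -> match: F0=2 F1=4; commitIndex=4
Op 8: F0 acks idx 4 -> match: F0=4 F1=4; commitIndex=4
Op 9: F1 acks idx 4 -> match: F0=4 F1=4; commitIndex=4
Op 10: F1 acks idx 1 -> match: F0=4 F1=4; commitIndex=4
Op 11: F1 acks idx 1 -> match: F0=4 F1=4; commitIndex=4
Op 12: F0 acks idx 1 -> match: F0=4 F1=4; commitIndex=4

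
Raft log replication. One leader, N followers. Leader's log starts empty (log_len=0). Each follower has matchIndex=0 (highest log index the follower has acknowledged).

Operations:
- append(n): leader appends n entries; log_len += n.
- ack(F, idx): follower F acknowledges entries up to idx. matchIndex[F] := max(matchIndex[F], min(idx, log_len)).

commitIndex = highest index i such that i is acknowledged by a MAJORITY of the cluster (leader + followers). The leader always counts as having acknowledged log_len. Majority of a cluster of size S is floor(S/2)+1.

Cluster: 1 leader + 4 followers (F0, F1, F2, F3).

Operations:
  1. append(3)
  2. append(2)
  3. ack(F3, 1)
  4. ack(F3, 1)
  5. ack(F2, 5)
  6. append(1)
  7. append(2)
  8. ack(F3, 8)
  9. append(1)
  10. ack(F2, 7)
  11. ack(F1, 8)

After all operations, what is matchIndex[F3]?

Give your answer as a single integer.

Answer: 8

Derivation:
Op 1: append 3 -> log_len=3
Op 2: append 2 -> log_len=5
Op 3: F3 acks idx 1 -> match: F0=0 F1=0 F2=0 F3=1; commitIndex=0
Op 4: F3 acks idx 1 -> match: F0=0 F1=0 F2=0 F3=1; commitIndex=0
Op 5: F2 acks idx 5 -> match: F0=0 F1=0 F2=5 F3=1; commitIndex=1
Op 6: append 1 -> log_len=6
Op 7: append 2 -> log_len=8
Op 8: F3 acks idx 8 -> match: F0=0 F1=0 F2=5 F3=8; commitIndex=5
Op 9: append 1 -> log_len=9
Op 10: F2 acks idx 7 -> match: F0=0 F1=0 F2=7 F3=8; commitIndex=7
Op 11: F1 acks idx 8 -> match: F0=0 F1=8 F2=7 F3=8; commitIndex=8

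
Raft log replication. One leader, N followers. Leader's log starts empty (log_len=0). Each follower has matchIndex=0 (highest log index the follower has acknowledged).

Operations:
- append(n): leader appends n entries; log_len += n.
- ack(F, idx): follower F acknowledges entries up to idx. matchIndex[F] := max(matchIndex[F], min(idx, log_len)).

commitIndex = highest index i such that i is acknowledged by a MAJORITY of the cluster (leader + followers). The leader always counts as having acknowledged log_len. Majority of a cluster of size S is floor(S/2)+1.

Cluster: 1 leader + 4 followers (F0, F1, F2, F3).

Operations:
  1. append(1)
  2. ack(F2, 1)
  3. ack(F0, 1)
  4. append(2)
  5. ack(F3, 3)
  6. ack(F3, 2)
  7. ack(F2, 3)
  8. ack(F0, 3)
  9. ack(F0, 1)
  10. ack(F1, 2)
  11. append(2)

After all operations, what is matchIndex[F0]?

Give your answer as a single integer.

Op 1: append 1 -> log_len=1
Op 2: F2 acks idx 1 -> match: F0=0 F1=0 F2=1 F3=0; commitIndex=0
Op 3: F0 acks idx 1 -> match: F0=1 F1=0 F2=1 F3=0; commitIndex=1
Op 4: append 2 -> log_len=3
Op 5: F3 acks idx 3 -> match: F0=1 F1=0 F2=1 F3=3; commitIndex=1
Op 6: F3 acks idx 2 -> match: F0=1 F1=0 F2=1 F3=3; commitIndex=1
Op 7: F2 acks idx 3 -> match: F0=1 F1=0 F2=3 F3=3; commitIndex=3
Op 8: F0 acks idx 3 -> match: F0=3 F1=0 F2=3 F3=3; commitIndex=3
Op 9: F0 acks idx 1 -> match: F0=3 F1=0 F2=3 F3=3; commitIndex=3
Op 10: F1 acks idx 2 -> match: F0=3 F1=2 F2=3 F3=3; commitIndex=3
Op 11: append 2 -> log_len=5

Answer: 3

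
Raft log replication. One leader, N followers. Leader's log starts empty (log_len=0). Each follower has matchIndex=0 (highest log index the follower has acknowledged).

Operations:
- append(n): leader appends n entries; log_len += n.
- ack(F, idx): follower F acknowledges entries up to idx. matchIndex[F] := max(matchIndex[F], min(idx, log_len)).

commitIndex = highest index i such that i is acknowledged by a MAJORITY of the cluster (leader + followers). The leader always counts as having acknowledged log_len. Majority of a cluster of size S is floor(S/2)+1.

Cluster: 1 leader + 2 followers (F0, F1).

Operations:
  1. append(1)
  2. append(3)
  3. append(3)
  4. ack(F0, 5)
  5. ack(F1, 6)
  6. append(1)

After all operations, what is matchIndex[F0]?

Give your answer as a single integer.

Op 1: append 1 -> log_len=1
Op 2: append 3 -> log_len=4
Op 3: append 3 -> log_len=7
Op 4: F0 acks idx 5 -> match: F0=5 F1=0; commitIndex=5
Op 5: F1 acks idx 6 -> match: F0=5 F1=6; commitIndex=6
Op 6: append 1 -> log_len=8

Answer: 5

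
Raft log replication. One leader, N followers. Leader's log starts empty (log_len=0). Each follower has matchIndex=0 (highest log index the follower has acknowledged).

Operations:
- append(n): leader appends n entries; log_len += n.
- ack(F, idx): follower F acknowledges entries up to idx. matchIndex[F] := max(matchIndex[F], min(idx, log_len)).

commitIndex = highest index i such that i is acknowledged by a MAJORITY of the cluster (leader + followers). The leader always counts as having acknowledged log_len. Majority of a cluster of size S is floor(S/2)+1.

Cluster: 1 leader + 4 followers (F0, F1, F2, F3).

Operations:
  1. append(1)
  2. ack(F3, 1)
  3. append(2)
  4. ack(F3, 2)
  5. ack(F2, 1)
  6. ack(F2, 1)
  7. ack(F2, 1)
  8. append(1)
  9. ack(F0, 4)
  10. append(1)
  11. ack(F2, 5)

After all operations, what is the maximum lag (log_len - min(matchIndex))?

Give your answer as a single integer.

Op 1: append 1 -> log_len=1
Op 2: F3 acks idx 1 -> match: F0=0 F1=0 F2=0 F3=1; commitIndex=0
Op 3: append 2 -> log_len=3
Op 4: F3 acks idx 2 -> match: F0=0 F1=0 F2=0 F3=2; commitIndex=0
Op 5: F2 acks idx 1 -> match: F0=0 F1=0 F2=1 F3=2; commitIndex=1
Op 6: F2 acks idx 1 -> match: F0=0 F1=0 F2=1 F3=2; commitIndex=1
Op 7: F2 acks idx 1 -> match: F0=0 F1=0 F2=1 F3=2; commitIndex=1
Op 8: append 1 -> log_len=4
Op 9: F0 acks idx 4 -> match: F0=4 F1=0 F2=1 F3=2; commitIndex=2
Op 10: append 1 -> log_len=5
Op 11: F2 acks idx 5 -> match: F0=4 F1=0 F2=5 F3=2; commitIndex=4

Answer: 5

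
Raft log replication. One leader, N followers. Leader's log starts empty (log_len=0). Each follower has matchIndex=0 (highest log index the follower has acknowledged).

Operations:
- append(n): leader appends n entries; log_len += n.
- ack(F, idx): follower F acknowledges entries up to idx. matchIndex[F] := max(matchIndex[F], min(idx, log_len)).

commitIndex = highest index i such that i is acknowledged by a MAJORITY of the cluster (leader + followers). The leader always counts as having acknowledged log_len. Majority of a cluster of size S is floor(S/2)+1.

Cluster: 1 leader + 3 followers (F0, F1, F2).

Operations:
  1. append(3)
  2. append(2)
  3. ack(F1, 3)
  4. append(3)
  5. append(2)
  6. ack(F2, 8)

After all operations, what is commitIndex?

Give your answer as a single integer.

Answer: 3

Derivation:
Op 1: append 3 -> log_len=3
Op 2: append 2 -> log_len=5
Op 3: F1 acks idx 3 -> match: F0=0 F1=3 F2=0; commitIndex=0
Op 4: append 3 -> log_len=8
Op 5: append 2 -> log_len=10
Op 6: F2 acks idx 8 -> match: F0=0 F1=3 F2=8; commitIndex=3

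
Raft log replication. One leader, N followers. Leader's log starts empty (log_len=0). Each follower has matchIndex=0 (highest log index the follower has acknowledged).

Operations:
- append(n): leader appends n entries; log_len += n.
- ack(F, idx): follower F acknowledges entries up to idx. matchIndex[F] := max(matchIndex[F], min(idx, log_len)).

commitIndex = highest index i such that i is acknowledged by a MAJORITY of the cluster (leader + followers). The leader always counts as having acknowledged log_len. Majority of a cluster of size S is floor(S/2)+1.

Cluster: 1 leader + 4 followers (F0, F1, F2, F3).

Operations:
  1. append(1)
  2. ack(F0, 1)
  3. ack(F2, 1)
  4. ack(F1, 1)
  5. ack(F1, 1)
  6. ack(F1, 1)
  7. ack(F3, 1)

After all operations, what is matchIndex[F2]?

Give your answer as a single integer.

Op 1: append 1 -> log_len=1
Op 2: F0 acks idx 1 -> match: F0=1 F1=0 F2=0 F3=0; commitIndex=0
Op 3: F2 acks idx 1 -> match: F0=1 F1=0 F2=1 F3=0; commitIndex=1
Op 4: F1 acks idx 1 -> match: F0=1 F1=1 F2=1 F3=0; commitIndex=1
Op 5: F1 acks idx 1 -> match: F0=1 F1=1 F2=1 F3=0; commitIndex=1
Op 6: F1 acks idx 1 -> match: F0=1 F1=1 F2=1 F3=0; commitIndex=1
Op 7: F3 acks idx 1 -> match: F0=1 F1=1 F2=1 F3=1; commitIndex=1

Answer: 1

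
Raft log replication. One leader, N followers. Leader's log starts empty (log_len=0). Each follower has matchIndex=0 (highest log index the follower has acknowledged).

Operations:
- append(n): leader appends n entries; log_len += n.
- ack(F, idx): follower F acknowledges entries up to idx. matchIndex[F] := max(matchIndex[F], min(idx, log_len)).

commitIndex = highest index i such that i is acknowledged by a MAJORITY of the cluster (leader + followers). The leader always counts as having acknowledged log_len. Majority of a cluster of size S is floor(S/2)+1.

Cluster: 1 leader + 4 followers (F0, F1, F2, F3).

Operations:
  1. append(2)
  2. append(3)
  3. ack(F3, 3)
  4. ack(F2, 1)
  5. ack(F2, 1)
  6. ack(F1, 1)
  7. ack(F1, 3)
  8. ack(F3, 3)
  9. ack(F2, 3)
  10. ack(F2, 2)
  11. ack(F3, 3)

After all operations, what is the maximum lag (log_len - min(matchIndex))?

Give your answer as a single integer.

Op 1: append 2 -> log_len=2
Op 2: append 3 -> log_len=5
Op 3: F3 acks idx 3 -> match: F0=0 F1=0 F2=0 F3=3; commitIndex=0
Op 4: F2 acks idx 1 -> match: F0=0 F1=0 F2=1 F3=3; commitIndex=1
Op 5: F2 acks idx 1 -> match: F0=0 F1=0 F2=1 F3=3; commitIndex=1
Op 6: F1 acks idx 1 -> match: F0=0 F1=1 F2=1 F3=3; commitIndex=1
Op 7: F1 acks idx 3 -> match: F0=0 F1=3 F2=1 F3=3; commitIndex=3
Op 8: F3 acks idx 3 -> match: F0=0 F1=3 F2=1 F3=3; commitIndex=3
Op 9: F2 acks idx 3 -> match: F0=0 F1=3 F2=3 F3=3; commitIndex=3
Op 10: F2 acks idx 2 -> match: F0=0 F1=3 F2=3 F3=3; commitIndex=3
Op 11: F3 acks idx 3 -> match: F0=0 F1=3 F2=3 F3=3; commitIndex=3

Answer: 5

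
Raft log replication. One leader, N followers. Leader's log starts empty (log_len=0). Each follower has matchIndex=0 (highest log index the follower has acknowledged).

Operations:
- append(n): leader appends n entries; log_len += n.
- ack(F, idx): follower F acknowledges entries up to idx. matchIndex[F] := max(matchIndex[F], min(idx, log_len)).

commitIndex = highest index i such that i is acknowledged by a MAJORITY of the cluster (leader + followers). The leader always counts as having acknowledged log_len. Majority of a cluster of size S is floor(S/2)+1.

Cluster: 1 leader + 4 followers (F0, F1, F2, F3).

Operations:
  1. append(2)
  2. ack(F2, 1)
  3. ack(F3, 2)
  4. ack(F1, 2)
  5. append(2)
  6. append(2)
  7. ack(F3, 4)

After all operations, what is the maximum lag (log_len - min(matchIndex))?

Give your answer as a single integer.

Answer: 6

Derivation:
Op 1: append 2 -> log_len=2
Op 2: F2 acks idx 1 -> match: F0=0 F1=0 F2=1 F3=0; commitIndex=0
Op 3: F3 acks idx 2 -> match: F0=0 F1=0 F2=1 F3=2; commitIndex=1
Op 4: F1 acks idx 2 -> match: F0=0 F1=2 F2=1 F3=2; commitIndex=2
Op 5: append 2 -> log_len=4
Op 6: append 2 -> log_len=6
Op 7: F3 acks idx 4 -> match: F0=0 F1=2 F2=1 F3=4; commitIndex=2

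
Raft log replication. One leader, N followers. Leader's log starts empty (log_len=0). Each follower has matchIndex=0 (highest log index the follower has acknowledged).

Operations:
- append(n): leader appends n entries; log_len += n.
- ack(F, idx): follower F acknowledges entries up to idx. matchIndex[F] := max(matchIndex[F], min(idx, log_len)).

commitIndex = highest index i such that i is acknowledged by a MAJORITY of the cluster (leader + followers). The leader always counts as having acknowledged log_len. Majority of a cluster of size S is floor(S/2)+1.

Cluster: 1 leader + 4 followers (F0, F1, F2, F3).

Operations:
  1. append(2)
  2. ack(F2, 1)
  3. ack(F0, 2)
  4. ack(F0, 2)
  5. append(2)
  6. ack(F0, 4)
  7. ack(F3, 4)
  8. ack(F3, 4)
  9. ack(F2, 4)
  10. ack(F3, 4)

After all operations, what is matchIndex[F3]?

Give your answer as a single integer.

Op 1: append 2 -> log_len=2
Op 2: F2 acks idx 1 -> match: F0=0 F1=0 F2=1 F3=0; commitIndex=0
Op 3: F0 acks idx 2 -> match: F0=2 F1=0 F2=1 F3=0; commitIndex=1
Op 4: F0 acks idx 2 -> match: F0=2 F1=0 F2=1 F3=0; commitIndex=1
Op 5: append 2 -> log_len=4
Op 6: F0 acks idx 4 -> match: F0=4 F1=0 F2=1 F3=0; commitIndex=1
Op 7: F3 acks idx 4 -> match: F0=4 F1=0 F2=1 F3=4; commitIndex=4
Op 8: F3 acks idx 4 -> match: F0=4 F1=0 F2=1 F3=4; commitIndex=4
Op 9: F2 acks idx 4 -> match: F0=4 F1=0 F2=4 F3=4; commitIndex=4
Op 10: F3 acks idx 4 -> match: F0=4 F1=0 F2=4 F3=4; commitIndex=4

Answer: 4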